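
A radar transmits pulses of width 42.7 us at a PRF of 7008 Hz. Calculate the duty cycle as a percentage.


DC = 42.7e-6 * 7008 * 100 = 29.92%

29.92%


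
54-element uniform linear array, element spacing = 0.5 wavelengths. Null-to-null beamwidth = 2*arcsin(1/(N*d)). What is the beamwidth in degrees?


1/(N*d) = 1/(54*0.5) = 0.037037
BW = 2*arcsin(0.037037) = 4.2 degrees

4.2 degrees


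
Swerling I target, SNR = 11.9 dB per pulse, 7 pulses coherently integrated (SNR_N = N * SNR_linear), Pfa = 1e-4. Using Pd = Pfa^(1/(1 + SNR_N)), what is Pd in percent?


SNR_lin = 10^(11.9/10) = 15.48817
SNR_N = 7 * 15.48817 = 108.41719
1/(1 + SNR_N) = 1/109.41719 = 0.0091393
Pd = (1e-4)^0.0091393 = 0.91927
Pd = 91.9%

91.9%


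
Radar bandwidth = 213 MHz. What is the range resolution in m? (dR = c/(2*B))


dR = 3e8 / (2 * 213000000.0) = 0.7 m

0.7 m


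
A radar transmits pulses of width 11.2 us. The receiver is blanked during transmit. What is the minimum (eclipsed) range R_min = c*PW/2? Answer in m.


R_min = 3e8 * 11.2e-6 / 2 = 1680.0 m

1680.0 m


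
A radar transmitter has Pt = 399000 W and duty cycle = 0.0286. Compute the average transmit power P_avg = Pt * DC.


P_avg = 399000 * 0.0286 = 11411.4 W

11411.4 W


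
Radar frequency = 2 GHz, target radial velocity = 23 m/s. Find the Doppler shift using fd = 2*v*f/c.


fd = 2 * 23 * 2000000000.0 / 3e8 = 306.7 Hz

306.7 Hz


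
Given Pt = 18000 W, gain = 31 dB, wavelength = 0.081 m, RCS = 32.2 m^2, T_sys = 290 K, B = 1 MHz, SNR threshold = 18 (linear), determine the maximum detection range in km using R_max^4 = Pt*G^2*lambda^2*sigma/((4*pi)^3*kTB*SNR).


G_lin = 10^(31/10) = 1258.925412
R^4 = 18000 * 1258.925412^2 * 0.081^2 * 32.2 / ((4*pi)^3 * 1.38e-23 * 290 * 1000000.0 * 18)
R^4 = 4.21618e19 m^4
R_max = (4.21618e19)^(1/4) = 80580.5 m = 80.6 km

80.6 km


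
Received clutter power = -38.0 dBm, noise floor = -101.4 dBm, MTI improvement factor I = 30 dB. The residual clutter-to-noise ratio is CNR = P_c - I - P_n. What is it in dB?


CNR = -38.0 - 30 - (-101.4) = 33.4 dB

33.4 dB


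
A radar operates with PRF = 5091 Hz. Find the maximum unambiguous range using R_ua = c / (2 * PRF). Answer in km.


R_ua = 3e8 / (2 * 5091) = 29463.8 m = 29.5 km

29.5 km


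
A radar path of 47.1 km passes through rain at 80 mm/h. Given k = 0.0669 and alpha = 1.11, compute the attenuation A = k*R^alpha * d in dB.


gamma = 0.0669 * 80^1.11 = 8.666745 dB/km
A = 8.666745 * 47.1 = 408.2 dB

408.2 dB


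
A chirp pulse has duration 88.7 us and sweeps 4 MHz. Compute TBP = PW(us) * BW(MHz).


TBP = 88.7 * 4 = 354.8

354.8


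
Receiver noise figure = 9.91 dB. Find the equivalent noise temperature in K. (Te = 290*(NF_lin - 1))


NF_lin = 10^(9.91/10) = 9.7949
Te = 290 * (9.7949 - 1) = 2550.5 K

2550.5 K


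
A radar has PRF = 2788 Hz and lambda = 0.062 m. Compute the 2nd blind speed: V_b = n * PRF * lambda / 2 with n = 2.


V_blind = 2 * 2788 * 0.062 / 2 = 172.9 m/s

172.9 m/s


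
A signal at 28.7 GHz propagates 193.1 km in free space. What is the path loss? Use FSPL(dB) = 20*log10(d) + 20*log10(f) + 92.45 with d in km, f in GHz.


20*log10(193.1) = 45.72
20*log10(28.7) = 29.16
FSPL = 167.3 dB

167.3 dB


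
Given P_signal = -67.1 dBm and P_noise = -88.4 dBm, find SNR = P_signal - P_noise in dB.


SNR = -67.1 - (-88.4) = 21.3 dB

21.3 dB


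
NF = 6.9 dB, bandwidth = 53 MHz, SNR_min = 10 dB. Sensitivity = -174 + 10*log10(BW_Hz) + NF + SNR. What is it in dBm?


10*log10(53000000.0) = 77.24
S = -174 + 77.24 + 6.9 + 10 = -79.9 dBm

-79.9 dBm


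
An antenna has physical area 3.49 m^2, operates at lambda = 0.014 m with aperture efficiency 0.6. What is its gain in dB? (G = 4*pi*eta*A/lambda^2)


G_linear = 4*pi*0.6*3.49/0.014^2 = 134255.0
G_dB = 10*log10(134255.0) = 51.3 dB

51.3 dB


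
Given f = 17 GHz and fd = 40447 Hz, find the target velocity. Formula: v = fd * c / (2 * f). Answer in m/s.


v = 40447 * 3e8 / (2 * 17000000000.0) = 356.9 m/s

356.9 m/s


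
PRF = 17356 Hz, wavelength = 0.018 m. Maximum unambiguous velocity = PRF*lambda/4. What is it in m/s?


V_ua = 17356 * 0.018 / 4 = 78.1 m/s

78.1 m/s


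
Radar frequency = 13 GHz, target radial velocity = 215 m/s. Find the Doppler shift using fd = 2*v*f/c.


fd = 2 * 215 * 13000000000.0 / 3e8 = 18633.3 Hz

18633.3 Hz


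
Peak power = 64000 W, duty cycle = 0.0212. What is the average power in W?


P_avg = 64000 * 0.0212 = 1356.8 W

1356.8 W


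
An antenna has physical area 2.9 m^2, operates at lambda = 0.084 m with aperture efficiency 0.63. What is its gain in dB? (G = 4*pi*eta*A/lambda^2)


G_linear = 4*pi*0.63*2.9/0.084^2 = 3253.79
G_dB = 10*log10(3253.79) = 35.1 dB

35.1 dB


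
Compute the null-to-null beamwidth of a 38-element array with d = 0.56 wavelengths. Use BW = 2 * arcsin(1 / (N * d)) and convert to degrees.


1/(N*d) = 1/(38*0.56) = 0.046992
BW = 2*arcsin(0.046992) = 5.4 degrees

5.4 degrees


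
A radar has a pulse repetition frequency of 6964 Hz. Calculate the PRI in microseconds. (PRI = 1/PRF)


PRI = 1/6964 = 0.0001435956 s = 143.6 us

143.6 us


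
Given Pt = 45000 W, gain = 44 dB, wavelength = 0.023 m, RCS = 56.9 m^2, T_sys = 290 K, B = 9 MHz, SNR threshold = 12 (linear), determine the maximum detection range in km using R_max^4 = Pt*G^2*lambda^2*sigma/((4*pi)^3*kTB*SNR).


G_lin = 10^(44/10) = 25118.864315
R^4 = 45000 * 25118.864315^2 * 0.023^2 * 56.9 / ((4*pi)^3 * 1.38e-23 * 290 * 9000000.0 * 12)
R^4 = 9.96437e20 m^4
R_max = (9.96437e20)^(1/4) = 177669.3 m = 177.7 km

177.7 km


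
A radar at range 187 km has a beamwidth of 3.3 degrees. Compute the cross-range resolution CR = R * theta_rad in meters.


BW_rad = 0.057595865
CR = 187000 * 0.057595865 = 10770.4 m

10770.4 m


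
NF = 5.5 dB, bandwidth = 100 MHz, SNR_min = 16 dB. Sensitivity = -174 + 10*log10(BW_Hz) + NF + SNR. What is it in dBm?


10*log10(100000000.0) = 80.0
S = -174 + 80.0 + 5.5 + 16 = -72.5 dBm

-72.5 dBm


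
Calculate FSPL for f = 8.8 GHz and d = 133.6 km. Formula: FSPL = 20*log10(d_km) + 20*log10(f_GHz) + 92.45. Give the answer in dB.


20*log10(133.6) = 42.52
20*log10(8.8) = 18.89
FSPL = 153.9 dB

153.9 dB


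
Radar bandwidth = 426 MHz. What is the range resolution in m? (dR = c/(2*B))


dR = 3e8 / (2 * 426000000.0) = 0.35 m

0.35 m


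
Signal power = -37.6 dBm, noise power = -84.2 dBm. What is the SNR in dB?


SNR = -37.6 - (-84.2) = 46.6 dB

46.6 dB


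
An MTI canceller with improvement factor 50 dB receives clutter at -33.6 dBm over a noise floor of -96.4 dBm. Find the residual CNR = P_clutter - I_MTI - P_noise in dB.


CNR = -33.6 - 50 - (-96.4) = 12.8 dB

12.8 dB


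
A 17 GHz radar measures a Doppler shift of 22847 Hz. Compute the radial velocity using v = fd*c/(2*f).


v = 22847 * 3e8 / (2 * 17000000000.0) = 201.6 m/s

201.6 m/s


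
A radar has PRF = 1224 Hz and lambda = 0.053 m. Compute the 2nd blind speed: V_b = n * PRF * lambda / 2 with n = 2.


V_blind = 2 * 1224 * 0.053 / 2 = 64.9 m/s

64.9 m/s


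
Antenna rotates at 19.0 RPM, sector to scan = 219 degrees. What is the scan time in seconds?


t = 219 / (19.0 * 360) * 60 = 1.92 s

1.92 s


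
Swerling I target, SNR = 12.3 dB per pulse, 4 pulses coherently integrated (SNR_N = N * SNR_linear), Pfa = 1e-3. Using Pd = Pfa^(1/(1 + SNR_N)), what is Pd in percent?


SNR_lin = 10^(12.3/10) = 16.98244
SNR_N = 4 * 16.98244 = 67.92976
1/(1 + SNR_N) = 1/68.92976 = 0.0145075
Pd = (1e-3)^0.0145075 = 0.90464
Pd = 90.5%

90.5%


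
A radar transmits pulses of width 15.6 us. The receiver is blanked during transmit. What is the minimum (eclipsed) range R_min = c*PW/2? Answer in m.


R_min = 3e8 * 15.6e-6 / 2 = 2340.0 m

2340.0 m


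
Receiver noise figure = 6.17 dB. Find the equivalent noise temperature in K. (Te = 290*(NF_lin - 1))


NF_lin = 10^(6.17/10) = 4.139997
Te = 290 * (4.139997 - 1) = 910.6 K

910.6 K


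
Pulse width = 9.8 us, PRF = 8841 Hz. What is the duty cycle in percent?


DC = 9.8e-6 * 8841 * 100 = 8.66%

8.66%


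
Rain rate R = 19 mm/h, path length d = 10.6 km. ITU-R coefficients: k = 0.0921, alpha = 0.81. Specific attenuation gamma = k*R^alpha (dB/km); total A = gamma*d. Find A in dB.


gamma = 0.0921 * 19^0.81 = 1.000115 dB/km
A = 1.000115 * 10.6 = 10.6 dB

10.6 dB


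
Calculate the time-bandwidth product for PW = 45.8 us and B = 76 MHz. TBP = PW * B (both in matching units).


TBP = 45.8 * 76 = 3480.8

3480.8


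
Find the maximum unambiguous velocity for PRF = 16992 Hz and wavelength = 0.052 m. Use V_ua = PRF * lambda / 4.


V_ua = 16992 * 0.052 / 4 = 220.9 m/s

220.9 m/s


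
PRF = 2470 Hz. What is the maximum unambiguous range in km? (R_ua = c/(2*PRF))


R_ua = 3e8 / (2 * 2470) = 60728.7 m = 60.7 km

60.7 km


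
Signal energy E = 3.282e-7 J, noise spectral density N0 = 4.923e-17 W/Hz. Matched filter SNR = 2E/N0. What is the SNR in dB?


SNR_lin = 2 * 3.282e-7 / 4.923e-17 = 1.333e10
SNR_dB = 10*log10(1.333e10) = 101.2 dB

101.2 dB


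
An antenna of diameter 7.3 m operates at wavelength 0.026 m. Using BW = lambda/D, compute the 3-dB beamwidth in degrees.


BW_rad = 0.026 / 7.3 = 0.003562
BW_deg = 0.2 degrees

0.2 degrees


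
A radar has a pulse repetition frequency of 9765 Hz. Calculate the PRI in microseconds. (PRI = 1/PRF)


PRI = 1/9765 = 0.0001024066 s = 102.4 us

102.4 us


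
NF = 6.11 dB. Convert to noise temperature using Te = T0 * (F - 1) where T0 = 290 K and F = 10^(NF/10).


NF_lin = 10^(6.11/10) = 4.083194
Te = 290 * (4.083194 - 1) = 894.1 K

894.1 K


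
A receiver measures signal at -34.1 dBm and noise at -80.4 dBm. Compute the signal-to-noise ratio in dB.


SNR = -34.1 - (-80.4) = 46.3 dB

46.3 dB


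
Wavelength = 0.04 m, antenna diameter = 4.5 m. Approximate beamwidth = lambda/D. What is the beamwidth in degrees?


BW_rad = 0.04 / 4.5 = 0.008889
BW_deg = 0.51 degrees

0.51 degrees


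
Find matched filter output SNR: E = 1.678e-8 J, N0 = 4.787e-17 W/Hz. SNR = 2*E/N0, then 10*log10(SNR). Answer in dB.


SNR_lin = 2 * 1.678e-8 / 4.787e-17 = 7.011e8
SNR_dB = 10*log10(7.011e8) = 88.5 dB

88.5 dB


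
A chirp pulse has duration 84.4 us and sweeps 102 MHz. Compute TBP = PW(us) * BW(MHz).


TBP = 84.4 * 102 = 8608.8

8608.8


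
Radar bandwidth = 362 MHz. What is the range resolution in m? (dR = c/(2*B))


dR = 3e8 / (2 * 362000000.0) = 0.41 m

0.41 m


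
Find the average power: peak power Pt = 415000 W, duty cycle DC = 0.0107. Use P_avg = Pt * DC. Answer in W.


P_avg = 415000 * 0.0107 = 4440.5 W

4440.5 W


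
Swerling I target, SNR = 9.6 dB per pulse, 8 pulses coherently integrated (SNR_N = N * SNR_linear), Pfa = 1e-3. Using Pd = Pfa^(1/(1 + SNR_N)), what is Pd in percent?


SNR_lin = 10^(9.6/10) = 9.12011
SNR_N = 8 * 9.12011 = 72.96088
1/(1 + SNR_N) = 1/73.96088 = 0.0135207
Pd = (1e-3)^0.0135207 = 0.91083
Pd = 91.1%

91.1%


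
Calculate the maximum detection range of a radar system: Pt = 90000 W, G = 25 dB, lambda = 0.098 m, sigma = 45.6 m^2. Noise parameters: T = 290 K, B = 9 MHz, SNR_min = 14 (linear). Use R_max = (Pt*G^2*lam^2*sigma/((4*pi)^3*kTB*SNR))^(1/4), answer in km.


G_lin = 10^(25/10) = 316.227766
R^4 = 90000 * 316.227766^2 * 0.098^2 * 45.6 / ((4*pi)^3 * 1.38e-23 * 290 * 9000000.0 * 14)
R^4 = 3.93897e18 m^4
R_max = (3.93897e18)^(1/4) = 44549.8 m = 44.5 km

44.5 km


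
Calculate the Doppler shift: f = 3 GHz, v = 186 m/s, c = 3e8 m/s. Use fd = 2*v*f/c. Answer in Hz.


fd = 2 * 186 * 3000000000.0 / 3e8 = 3720.0 Hz

3720.0 Hz


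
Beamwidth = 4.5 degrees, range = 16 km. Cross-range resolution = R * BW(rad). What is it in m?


BW_rad = 0.078539816
CR = 16000 * 0.078539816 = 1256.6 m

1256.6 m


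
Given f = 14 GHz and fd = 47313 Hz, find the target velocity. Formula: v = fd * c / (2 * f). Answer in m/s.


v = 47313 * 3e8 / (2 * 14000000000.0) = 506.9 m/s

506.9 m/s


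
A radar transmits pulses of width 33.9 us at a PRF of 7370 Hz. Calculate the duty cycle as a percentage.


DC = 33.9e-6 * 7370 * 100 = 24.98%

24.98%


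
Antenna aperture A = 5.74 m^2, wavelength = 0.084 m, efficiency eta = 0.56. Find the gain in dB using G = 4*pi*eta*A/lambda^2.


G_linear = 4*pi*0.56*5.74/0.084^2 = 5724.68
G_dB = 10*log10(5724.68) = 37.6 dB

37.6 dB


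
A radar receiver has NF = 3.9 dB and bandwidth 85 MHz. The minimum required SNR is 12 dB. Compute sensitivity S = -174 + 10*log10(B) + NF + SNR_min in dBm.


10*log10(85000000.0) = 79.29
S = -174 + 79.29 + 3.9 + 12 = -78.8 dBm

-78.8 dBm


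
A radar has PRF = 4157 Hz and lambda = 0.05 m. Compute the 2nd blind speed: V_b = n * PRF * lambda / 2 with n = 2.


V_blind = 2 * 4157 * 0.05 / 2 = 207.9 m/s

207.9 m/s


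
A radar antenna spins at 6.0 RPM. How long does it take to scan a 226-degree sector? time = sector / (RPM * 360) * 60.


t = 226 / (6.0 * 360) * 60 = 6.28 s

6.28 s


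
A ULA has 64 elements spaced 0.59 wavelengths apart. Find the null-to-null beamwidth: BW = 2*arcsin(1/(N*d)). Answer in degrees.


1/(N*d) = 1/(64*0.59) = 0.026483
BW = 2*arcsin(0.026483) = 3.0 degrees

3.0 degrees


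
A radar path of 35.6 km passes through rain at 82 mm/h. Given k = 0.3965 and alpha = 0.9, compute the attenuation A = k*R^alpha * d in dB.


gamma = 0.3965 * 82^0.9 = 20.925491 dB/km
A = 20.925491 * 35.6 = 744.95 dB

744.95 dB


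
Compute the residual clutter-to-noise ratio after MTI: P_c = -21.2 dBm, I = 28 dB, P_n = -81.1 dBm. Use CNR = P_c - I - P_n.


CNR = -21.2 - 28 - (-81.1) = 31.9 dB

31.9 dB


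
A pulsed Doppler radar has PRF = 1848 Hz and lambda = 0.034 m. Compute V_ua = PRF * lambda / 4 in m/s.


V_ua = 1848 * 0.034 / 4 = 15.7 m/s

15.7 m/s


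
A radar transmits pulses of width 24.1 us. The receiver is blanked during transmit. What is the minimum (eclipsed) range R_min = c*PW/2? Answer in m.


R_min = 3e8 * 24.1e-6 / 2 = 3615.0 m

3615.0 m


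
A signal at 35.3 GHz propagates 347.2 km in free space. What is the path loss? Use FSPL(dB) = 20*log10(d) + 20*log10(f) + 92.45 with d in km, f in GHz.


20*log10(347.2) = 50.81
20*log10(35.3) = 30.96
FSPL = 174.2 dB

174.2 dB


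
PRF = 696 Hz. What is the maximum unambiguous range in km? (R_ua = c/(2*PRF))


R_ua = 3e8 / (2 * 696) = 215517.2 m = 215.5 km

215.5 km


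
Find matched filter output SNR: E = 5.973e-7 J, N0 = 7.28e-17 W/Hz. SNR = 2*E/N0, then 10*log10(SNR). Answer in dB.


SNR_lin = 2 * 5.973e-7 / 7.28e-17 = 1.641e10
SNR_dB = 10*log10(1.641e10) = 102.2 dB

102.2 dB


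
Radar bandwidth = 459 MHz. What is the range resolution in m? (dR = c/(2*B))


dR = 3e8 / (2 * 459000000.0) = 0.33 m

0.33 m


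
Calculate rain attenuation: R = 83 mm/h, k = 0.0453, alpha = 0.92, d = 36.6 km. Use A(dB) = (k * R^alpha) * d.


gamma = 0.0453 * 83^0.92 = 2.64028 dB/km
A = 2.64028 * 36.6 = 96.63 dB

96.63 dB


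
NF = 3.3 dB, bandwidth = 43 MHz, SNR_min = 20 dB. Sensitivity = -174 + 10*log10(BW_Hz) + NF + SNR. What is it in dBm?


10*log10(43000000.0) = 76.33
S = -174 + 76.33 + 3.3 + 20 = -74.4 dBm

-74.4 dBm


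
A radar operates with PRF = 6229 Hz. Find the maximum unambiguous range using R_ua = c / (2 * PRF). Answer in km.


R_ua = 3e8 / (2 * 6229) = 24080.9 m = 24.1 km

24.1 km


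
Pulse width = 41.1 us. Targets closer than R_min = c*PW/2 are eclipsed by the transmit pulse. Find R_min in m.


R_min = 3e8 * 41.1e-6 / 2 = 6165.0 m

6165.0 m


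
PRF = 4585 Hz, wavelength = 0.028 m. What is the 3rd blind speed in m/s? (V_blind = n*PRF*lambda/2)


V_blind = 3 * 4585 * 0.028 / 2 = 192.6 m/s

192.6 m/s


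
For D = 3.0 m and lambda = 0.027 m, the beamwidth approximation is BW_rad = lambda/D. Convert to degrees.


BW_rad = 0.027 / 3.0 = 0.009
BW_deg = 0.52 degrees

0.52 degrees


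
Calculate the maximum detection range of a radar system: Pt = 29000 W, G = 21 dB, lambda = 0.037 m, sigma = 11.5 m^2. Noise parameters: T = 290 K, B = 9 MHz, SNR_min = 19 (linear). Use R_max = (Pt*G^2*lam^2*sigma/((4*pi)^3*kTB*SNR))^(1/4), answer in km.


G_lin = 10^(21/10) = 125.892541
R^4 = 29000 * 125.892541^2 * 0.037^2 * 11.5 / ((4*pi)^3 * 1.38e-23 * 290 * 9000000.0 * 19)
R^4 = 5.3284e15 m^4
R_max = (5.3284e15)^(1/4) = 8543.8 m = 8.5 km

8.5 km


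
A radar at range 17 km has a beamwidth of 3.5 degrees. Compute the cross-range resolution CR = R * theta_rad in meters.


BW_rad = 0.061086524
CR = 17000 * 0.061086524 = 1038.5 m

1038.5 m


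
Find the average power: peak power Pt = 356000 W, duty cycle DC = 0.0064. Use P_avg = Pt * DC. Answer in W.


P_avg = 356000 * 0.0064 = 2278.4 W

2278.4 W


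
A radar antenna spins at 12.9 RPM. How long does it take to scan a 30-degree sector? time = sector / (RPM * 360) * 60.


t = 30 / (12.9 * 360) * 60 = 0.39 s

0.39 s


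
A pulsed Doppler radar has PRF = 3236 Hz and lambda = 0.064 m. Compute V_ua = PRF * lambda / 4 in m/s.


V_ua = 3236 * 0.064 / 4 = 51.8 m/s

51.8 m/s


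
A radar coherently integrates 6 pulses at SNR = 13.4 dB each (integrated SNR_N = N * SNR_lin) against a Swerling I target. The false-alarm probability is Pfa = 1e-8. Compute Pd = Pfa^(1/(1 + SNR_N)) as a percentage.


SNR_lin = 10^(13.4/10) = 21.87762
SNR_N = 6 * 21.87762 = 131.26572
1/(1 + SNR_N) = 1/132.26572 = 0.0075605
Pd = (1e-8)^0.0075605 = 0.86999
Pd = 87.0%

87.0%


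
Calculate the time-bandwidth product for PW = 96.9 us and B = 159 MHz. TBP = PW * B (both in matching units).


TBP = 96.9 * 159 = 15407.1

15407.1


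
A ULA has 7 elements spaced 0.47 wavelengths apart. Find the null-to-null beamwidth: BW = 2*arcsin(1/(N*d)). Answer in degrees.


1/(N*d) = 1/(7*0.47) = 0.303951
BW = 2*arcsin(0.303951) = 35.4 degrees

35.4 degrees


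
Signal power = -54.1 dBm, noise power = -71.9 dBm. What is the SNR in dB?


SNR = -54.1 - (-71.9) = 17.8 dB

17.8 dB


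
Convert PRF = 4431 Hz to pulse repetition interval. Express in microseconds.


PRI = 1/4431 = 0.0002256827 s = 225.7 us

225.7 us


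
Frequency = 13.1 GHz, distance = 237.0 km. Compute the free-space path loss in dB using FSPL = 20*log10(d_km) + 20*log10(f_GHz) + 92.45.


20*log10(237.0) = 47.49
20*log10(13.1) = 22.35
FSPL = 162.3 dB

162.3 dB


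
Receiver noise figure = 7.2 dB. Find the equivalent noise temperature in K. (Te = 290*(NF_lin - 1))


NF_lin = 10^(7.2/10) = 5.248075
Te = 290 * (5.248075 - 1) = 1231.9 K

1231.9 K


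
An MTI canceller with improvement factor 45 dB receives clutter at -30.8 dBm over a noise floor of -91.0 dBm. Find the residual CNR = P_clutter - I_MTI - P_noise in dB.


CNR = -30.8 - 45 - (-91.0) = 15.2 dB

15.2 dB


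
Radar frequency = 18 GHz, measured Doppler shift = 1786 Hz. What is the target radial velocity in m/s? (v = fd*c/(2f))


v = 1786 * 3e8 / (2 * 18000000000.0) = 14.9 m/s

14.9 m/s


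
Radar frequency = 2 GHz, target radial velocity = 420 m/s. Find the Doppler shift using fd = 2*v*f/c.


fd = 2 * 420 * 2000000000.0 / 3e8 = 5600.0 Hz

5600.0 Hz


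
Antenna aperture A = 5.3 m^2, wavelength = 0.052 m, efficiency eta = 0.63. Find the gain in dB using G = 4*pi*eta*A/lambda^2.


G_linear = 4*pi*0.63*5.3/0.052^2 = 15517.42
G_dB = 10*log10(15517.42) = 41.9 dB

41.9 dB


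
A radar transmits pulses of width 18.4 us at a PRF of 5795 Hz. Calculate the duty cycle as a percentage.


DC = 18.4e-6 * 5795 * 100 = 10.66%

10.66%


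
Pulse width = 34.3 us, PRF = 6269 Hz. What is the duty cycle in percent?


DC = 34.3e-6 * 6269 * 100 = 21.5%

21.5%


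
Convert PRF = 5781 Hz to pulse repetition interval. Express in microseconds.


PRI = 1/5781 = 0.0001729805 s = 173.0 us

173.0 us


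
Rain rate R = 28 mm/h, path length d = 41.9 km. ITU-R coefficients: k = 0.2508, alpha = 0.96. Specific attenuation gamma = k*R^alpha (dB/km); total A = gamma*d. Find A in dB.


gamma = 0.2508 * 28^0.96 = 6.146095 dB/km
A = 6.146095 * 41.9 = 257.52 dB

257.52 dB


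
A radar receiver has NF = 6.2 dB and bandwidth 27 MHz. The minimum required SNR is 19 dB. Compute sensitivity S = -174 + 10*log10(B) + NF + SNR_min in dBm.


10*log10(27000000.0) = 74.31
S = -174 + 74.31 + 6.2 + 19 = -74.5 dBm

-74.5 dBm


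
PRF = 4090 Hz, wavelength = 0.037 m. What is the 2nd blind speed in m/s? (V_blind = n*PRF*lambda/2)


V_blind = 2 * 4090 * 0.037 / 2 = 151.3 m/s

151.3 m/s


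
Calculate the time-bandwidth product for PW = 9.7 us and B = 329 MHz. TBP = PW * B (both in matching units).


TBP = 9.7 * 329 = 3191.3

3191.3


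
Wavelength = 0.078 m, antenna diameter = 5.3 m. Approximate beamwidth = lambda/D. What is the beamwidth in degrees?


BW_rad = 0.078 / 5.3 = 0.014717
BW_deg = 0.84 degrees

0.84 degrees


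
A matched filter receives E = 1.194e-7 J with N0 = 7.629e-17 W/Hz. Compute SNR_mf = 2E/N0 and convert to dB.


SNR_lin = 2 * 1.194e-7 / 7.629e-17 = 3.13e9
SNR_dB = 10*log10(3.13e9) = 95.0 dB

95.0 dB


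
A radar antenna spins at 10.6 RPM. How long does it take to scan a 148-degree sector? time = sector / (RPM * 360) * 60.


t = 148 / (10.6 * 360) * 60 = 2.33 s

2.33 s


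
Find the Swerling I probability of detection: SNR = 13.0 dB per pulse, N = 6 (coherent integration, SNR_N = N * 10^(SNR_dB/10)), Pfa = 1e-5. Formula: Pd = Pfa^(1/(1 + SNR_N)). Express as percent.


SNR_lin = 10^(13.0/10) = 19.95262
SNR_N = 6 * 19.95262 = 119.71572
1/(1 + SNR_N) = 1/120.71572 = 0.0082839
Pd = (1e-5)^0.0082839 = 0.90903
Pd = 90.9%

90.9%


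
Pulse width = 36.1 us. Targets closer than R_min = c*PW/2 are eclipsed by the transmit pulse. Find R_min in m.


R_min = 3e8 * 36.1e-6 / 2 = 5415.0 m

5415.0 m


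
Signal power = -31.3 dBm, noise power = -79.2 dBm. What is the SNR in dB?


SNR = -31.3 - (-79.2) = 47.9 dB

47.9 dB


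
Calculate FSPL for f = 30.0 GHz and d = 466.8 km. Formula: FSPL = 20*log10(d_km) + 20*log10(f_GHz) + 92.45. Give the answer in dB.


20*log10(466.8) = 53.38
20*log10(30.0) = 29.54
FSPL = 175.4 dB

175.4 dB


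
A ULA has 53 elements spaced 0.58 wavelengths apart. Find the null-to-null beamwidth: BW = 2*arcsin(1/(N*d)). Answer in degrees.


1/(N*d) = 1/(53*0.58) = 0.032531
BW = 2*arcsin(0.032531) = 3.7 degrees

3.7 degrees


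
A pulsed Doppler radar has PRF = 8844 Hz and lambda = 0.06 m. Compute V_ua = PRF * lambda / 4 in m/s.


V_ua = 8844 * 0.06 / 4 = 132.7 m/s

132.7 m/s


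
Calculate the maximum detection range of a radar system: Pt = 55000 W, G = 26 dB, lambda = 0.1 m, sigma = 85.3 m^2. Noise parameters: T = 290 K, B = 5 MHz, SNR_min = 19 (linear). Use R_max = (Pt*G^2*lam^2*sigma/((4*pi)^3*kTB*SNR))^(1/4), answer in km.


G_lin = 10^(26/10) = 398.107171
R^4 = 55000 * 398.107171^2 * 0.1^2 * 85.3 / ((4*pi)^3 * 1.38e-23 * 290 * 5000000.0 * 19)
R^4 = 9.85556e18 m^4
R_max = (9.85556e18)^(1/4) = 56030.0 m = 56.0 km

56.0 km


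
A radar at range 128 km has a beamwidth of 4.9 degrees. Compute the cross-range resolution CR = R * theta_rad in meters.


BW_rad = 0.085521133
CR = 128000 * 0.085521133 = 10946.7 m

10946.7 m


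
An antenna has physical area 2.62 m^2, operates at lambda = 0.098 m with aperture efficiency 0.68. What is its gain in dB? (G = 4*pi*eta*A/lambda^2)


G_linear = 4*pi*0.68*2.62/0.098^2 = 2331.14
G_dB = 10*log10(2331.14) = 33.7 dB

33.7 dB


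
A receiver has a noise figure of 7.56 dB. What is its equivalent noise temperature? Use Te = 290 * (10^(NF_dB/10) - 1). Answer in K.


NF_lin = 10^(7.56/10) = 5.701643
Te = 290 * (5.701643 - 1) = 1363.5 K

1363.5 K


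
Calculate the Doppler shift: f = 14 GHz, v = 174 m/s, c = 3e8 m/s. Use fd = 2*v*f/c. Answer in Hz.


fd = 2 * 174 * 14000000000.0 / 3e8 = 16240.0 Hz

16240.0 Hz


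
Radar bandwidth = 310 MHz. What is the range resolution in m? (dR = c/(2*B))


dR = 3e8 / (2 * 310000000.0) = 0.48 m

0.48 m


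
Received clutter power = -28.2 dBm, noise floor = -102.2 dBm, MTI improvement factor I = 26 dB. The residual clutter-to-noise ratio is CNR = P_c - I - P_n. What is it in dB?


CNR = -28.2 - 26 - (-102.2) = 48.0 dB

48.0 dB


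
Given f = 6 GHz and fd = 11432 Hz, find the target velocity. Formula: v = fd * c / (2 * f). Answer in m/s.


v = 11432 * 3e8 / (2 * 6000000000.0) = 285.8 m/s

285.8 m/s


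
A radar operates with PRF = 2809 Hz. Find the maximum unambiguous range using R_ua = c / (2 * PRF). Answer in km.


R_ua = 3e8 / (2 * 2809) = 53399.8 m = 53.4 km

53.4 km


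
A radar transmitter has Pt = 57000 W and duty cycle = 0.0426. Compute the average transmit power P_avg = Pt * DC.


P_avg = 57000 * 0.0426 = 2428.2 W

2428.2 W


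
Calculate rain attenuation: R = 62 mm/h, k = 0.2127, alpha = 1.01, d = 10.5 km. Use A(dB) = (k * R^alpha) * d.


gamma = 0.2127 * 62^1.01 = 13.743049 dB/km
A = 13.743049 * 10.5 = 144.3 dB

144.3 dB


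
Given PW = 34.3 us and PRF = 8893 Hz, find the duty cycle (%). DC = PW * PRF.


DC = 34.3e-6 * 8893 * 100 = 30.5%

30.5%


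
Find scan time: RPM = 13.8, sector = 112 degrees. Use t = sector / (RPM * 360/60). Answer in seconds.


t = 112 / (13.8 * 360) * 60 = 1.35 s

1.35 s


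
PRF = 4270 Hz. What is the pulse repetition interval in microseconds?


PRI = 1/4270 = 0.000234192 s = 234.2 us

234.2 us


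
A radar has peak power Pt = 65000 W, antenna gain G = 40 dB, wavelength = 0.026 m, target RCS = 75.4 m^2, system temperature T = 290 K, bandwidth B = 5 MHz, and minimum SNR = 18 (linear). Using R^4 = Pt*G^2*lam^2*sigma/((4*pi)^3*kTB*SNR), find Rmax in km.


G_lin = 10^(40/10) = 10000.0
R^4 = 65000 * 10000.0^2 * 0.026^2 * 75.4 / ((4*pi)^3 * 1.38e-23 * 290 * 5000000.0 * 18)
R^4 = 4.63535e20 m^4
R_max = (4.63535e20)^(1/4) = 146730.6 m = 146.7 km

146.7 km


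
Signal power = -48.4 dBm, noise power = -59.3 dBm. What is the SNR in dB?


SNR = -48.4 - (-59.3) = 10.9 dB

10.9 dB


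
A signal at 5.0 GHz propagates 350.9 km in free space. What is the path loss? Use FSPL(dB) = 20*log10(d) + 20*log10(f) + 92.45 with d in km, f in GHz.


20*log10(350.9) = 50.9
20*log10(5.0) = 13.98
FSPL = 157.3 dB

157.3 dB


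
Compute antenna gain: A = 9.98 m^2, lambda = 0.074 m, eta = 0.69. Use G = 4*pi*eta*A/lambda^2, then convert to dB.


G_linear = 4*pi*0.69*9.98/0.074^2 = 15802.51
G_dB = 10*log10(15802.51) = 42.0 dB

42.0 dB


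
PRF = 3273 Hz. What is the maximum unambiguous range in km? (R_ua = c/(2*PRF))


R_ua = 3e8 / (2 * 3273) = 45829.5 m = 45.8 km

45.8 km


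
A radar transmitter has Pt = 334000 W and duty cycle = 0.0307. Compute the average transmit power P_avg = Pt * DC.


P_avg = 334000 * 0.0307 = 10253.8 W

10253.8 W


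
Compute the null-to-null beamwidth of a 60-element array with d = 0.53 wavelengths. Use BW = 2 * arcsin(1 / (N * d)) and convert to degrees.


1/(N*d) = 1/(60*0.53) = 0.031447
BW = 2*arcsin(0.031447) = 3.6 degrees

3.6 degrees


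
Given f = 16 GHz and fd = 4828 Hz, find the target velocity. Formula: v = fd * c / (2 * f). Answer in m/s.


v = 4828 * 3e8 / (2 * 16000000000.0) = 45.3 m/s

45.3 m/s


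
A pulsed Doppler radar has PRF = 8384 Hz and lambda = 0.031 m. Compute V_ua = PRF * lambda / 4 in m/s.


V_ua = 8384 * 0.031 / 4 = 65.0 m/s

65.0 m/s


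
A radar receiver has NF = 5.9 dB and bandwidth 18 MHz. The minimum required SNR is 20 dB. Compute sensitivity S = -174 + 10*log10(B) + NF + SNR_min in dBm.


10*log10(18000000.0) = 72.55
S = -174 + 72.55 + 5.9 + 20 = -75.5 dBm

-75.5 dBm


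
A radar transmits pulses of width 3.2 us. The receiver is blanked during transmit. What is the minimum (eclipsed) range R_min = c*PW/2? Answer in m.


R_min = 3e8 * 3.2e-6 / 2 = 480.0 m

480.0 m


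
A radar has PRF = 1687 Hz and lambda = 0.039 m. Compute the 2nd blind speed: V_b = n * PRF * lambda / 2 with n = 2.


V_blind = 2 * 1687 * 0.039 / 2 = 65.8 m/s

65.8 m/s


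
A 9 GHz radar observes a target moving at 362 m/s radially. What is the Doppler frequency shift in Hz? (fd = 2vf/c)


fd = 2 * 362 * 9000000000.0 / 3e8 = 21720.0 Hz

21720.0 Hz


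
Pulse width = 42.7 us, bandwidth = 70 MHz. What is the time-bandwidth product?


TBP = 42.7 * 70 = 2989.0

2989.0


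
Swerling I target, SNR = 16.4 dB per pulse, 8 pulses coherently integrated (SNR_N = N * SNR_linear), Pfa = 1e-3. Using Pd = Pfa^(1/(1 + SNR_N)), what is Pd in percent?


SNR_lin = 10^(16.4/10) = 43.65158
SNR_N = 8 * 43.65158 = 349.21264
1/(1 + SNR_N) = 1/350.21264 = 0.0028554
Pd = (1e-3)^0.0028554 = 0.98047
Pd = 98.0%

98.0%


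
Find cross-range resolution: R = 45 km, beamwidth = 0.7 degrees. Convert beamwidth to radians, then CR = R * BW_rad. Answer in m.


BW_rad = 0.012217305
CR = 45000 * 0.012217305 = 549.8 m

549.8 m


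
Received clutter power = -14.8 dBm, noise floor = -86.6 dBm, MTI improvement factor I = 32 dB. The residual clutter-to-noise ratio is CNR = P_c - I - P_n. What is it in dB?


CNR = -14.8 - 32 - (-86.6) = 39.8 dB

39.8 dB


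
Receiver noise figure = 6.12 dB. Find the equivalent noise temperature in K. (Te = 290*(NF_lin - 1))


NF_lin = 10^(6.12/10) = 4.092607
Te = 290 * (4.092607 - 1) = 896.9 K

896.9 K


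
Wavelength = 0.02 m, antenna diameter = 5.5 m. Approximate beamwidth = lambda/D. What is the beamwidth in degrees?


BW_rad = 0.02 / 5.5 = 0.003636
BW_deg = 0.21 degrees

0.21 degrees


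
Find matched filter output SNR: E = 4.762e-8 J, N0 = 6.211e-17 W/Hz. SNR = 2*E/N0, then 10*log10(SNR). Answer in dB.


SNR_lin = 2 * 4.762e-8 / 6.211e-17 = 1.533e9
SNR_dB = 10*log10(1.533e9) = 91.9 dB

91.9 dB


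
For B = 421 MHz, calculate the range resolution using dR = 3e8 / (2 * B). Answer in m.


dR = 3e8 / (2 * 421000000.0) = 0.36 m

0.36 m


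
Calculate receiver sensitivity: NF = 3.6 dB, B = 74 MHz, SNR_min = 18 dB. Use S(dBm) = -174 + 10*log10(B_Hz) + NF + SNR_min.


10*log10(74000000.0) = 78.69
S = -174 + 78.69 + 3.6 + 18 = -73.7 dBm

-73.7 dBm


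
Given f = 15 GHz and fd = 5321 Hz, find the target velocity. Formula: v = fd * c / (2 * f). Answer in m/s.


v = 5321 * 3e8 / (2 * 15000000000.0) = 53.2 m/s

53.2 m/s


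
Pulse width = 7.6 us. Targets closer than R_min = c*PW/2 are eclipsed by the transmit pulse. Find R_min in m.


R_min = 3e8 * 7.6e-6 / 2 = 1140.0 m

1140.0 m


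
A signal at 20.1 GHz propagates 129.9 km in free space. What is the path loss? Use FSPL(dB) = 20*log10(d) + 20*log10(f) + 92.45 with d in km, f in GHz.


20*log10(129.9) = 42.27
20*log10(20.1) = 26.06
FSPL = 160.8 dB

160.8 dB


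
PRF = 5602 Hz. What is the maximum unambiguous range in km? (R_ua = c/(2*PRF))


R_ua = 3e8 / (2 * 5602) = 26776.2 m = 26.8 km

26.8 km


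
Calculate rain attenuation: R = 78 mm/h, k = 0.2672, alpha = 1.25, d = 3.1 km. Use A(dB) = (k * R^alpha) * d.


gamma = 0.2672 * 78^1.25 = 61.937648 dB/km
A = 61.937648 * 3.1 = 192.01 dB

192.01 dB


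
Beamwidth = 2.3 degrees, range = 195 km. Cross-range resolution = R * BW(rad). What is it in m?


BW_rad = 0.040142573
CR = 195000 * 0.040142573 = 7827.8 m

7827.8 m


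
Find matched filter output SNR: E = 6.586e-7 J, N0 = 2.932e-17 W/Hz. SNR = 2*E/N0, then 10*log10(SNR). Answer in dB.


SNR_lin = 2 * 6.586e-7 / 2.932e-17 = 4.492e10
SNR_dB = 10*log10(4.492e10) = 106.5 dB

106.5 dB


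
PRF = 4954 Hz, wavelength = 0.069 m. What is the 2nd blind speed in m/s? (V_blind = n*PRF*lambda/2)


V_blind = 2 * 4954 * 0.069 / 2 = 341.8 m/s

341.8 m/s


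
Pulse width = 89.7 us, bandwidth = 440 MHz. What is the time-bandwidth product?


TBP = 89.7 * 440 = 39468.0

39468.0


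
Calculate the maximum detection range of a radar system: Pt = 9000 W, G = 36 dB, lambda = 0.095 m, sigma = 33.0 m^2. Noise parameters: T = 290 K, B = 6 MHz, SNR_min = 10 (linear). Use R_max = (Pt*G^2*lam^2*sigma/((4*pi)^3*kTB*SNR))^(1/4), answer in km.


G_lin = 10^(36/10) = 3981.071706
R^4 = 9000 * 3981.071706^2 * 0.095^2 * 33.0 / ((4*pi)^3 * 1.38e-23 * 290 * 6000000.0 * 10)
R^4 = 8.9155e19 m^4
R_max = (8.9155e19)^(1/4) = 97170.9 m = 97.2 km

97.2 km


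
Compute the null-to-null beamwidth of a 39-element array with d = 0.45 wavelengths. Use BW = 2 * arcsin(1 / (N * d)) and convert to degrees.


1/(N*d) = 1/(39*0.45) = 0.05698
BW = 2*arcsin(0.05698) = 6.5 degrees

6.5 degrees


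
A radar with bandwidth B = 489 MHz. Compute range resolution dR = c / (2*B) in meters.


dR = 3e8 / (2 * 489000000.0) = 0.31 m

0.31 m


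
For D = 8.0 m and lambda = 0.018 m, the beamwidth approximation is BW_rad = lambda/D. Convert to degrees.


BW_rad = 0.018 / 8.0 = 0.00225
BW_deg = 0.13 degrees

0.13 degrees


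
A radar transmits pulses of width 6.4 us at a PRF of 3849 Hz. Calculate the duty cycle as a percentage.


DC = 6.4e-6 * 3849 * 100 = 2.46%

2.46%


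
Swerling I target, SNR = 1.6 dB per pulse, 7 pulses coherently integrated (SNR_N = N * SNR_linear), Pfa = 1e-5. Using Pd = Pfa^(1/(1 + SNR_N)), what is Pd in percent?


SNR_lin = 10^(1.6/10) = 1.44544
SNR_N = 7 * 1.44544 = 10.11808
1/(1 + SNR_N) = 1/11.11808 = 0.0899436
Pd = (1e-5)^0.0899436 = 0.35504
Pd = 35.5%

35.5%


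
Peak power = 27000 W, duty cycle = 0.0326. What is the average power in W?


P_avg = 27000 * 0.0326 = 880.2 W

880.2 W


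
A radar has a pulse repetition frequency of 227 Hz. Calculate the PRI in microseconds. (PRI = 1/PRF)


PRI = 1/227 = 0.0044052863 s = 4405.3 us

4405.3 us


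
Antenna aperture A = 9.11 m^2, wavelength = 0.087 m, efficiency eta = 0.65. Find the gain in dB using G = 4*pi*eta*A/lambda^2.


G_linear = 4*pi*0.65*9.11/0.087^2 = 9831.12
G_dB = 10*log10(9831.12) = 39.9 dB

39.9 dB


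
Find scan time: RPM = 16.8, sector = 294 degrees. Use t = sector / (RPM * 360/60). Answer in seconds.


t = 294 / (16.8 * 360) * 60 = 2.92 s

2.92 s


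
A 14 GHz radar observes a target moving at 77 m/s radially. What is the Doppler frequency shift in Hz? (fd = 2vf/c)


fd = 2 * 77 * 14000000000.0 / 3e8 = 7186.7 Hz

7186.7 Hz


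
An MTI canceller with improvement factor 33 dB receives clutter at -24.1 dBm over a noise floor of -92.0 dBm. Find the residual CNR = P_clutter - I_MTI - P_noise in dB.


CNR = -24.1 - 33 - (-92.0) = 34.9 dB

34.9 dB


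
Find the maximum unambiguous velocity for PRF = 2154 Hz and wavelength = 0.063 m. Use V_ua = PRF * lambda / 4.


V_ua = 2154 * 0.063 / 4 = 33.9 m/s

33.9 m/s


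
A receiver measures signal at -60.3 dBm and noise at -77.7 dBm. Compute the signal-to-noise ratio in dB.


SNR = -60.3 - (-77.7) = 17.4 dB

17.4 dB


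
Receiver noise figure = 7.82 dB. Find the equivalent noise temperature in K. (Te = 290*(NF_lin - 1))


NF_lin = 10^(7.82/10) = 6.053409
Te = 290 * (6.053409 - 1) = 1465.5 K

1465.5 K


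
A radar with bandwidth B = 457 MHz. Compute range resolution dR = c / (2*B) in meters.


dR = 3e8 / (2 * 457000000.0) = 0.33 m

0.33 m


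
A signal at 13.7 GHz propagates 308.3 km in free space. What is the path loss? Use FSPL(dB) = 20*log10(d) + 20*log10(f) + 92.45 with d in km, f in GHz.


20*log10(308.3) = 49.78
20*log10(13.7) = 22.73
FSPL = 165.0 dB

165.0 dB


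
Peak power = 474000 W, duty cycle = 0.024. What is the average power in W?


P_avg = 474000 * 0.024 = 11376.0 W

11376.0 W


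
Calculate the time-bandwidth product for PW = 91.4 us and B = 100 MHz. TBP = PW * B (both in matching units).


TBP = 91.4 * 100 = 9140.0

9140.0


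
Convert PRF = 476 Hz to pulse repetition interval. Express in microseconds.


PRI = 1/476 = 0.0021008403 s = 2100.8 us

2100.8 us


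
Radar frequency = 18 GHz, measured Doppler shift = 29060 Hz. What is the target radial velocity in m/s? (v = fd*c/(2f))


v = 29060 * 3e8 / (2 * 18000000000.0) = 242.2 m/s

242.2 m/s


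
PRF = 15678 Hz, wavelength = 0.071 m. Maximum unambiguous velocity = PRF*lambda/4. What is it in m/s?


V_ua = 15678 * 0.071 / 4 = 278.3 m/s

278.3 m/s


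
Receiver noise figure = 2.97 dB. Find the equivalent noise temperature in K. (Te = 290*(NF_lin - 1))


NF_lin = 10^(2.97/10) = 1.981527
Te = 290 * (1.981527 - 1) = 284.6 K

284.6 K


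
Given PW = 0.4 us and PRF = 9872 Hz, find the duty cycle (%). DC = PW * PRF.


DC = 0.4e-6 * 9872 * 100 = 0.39%

0.39%


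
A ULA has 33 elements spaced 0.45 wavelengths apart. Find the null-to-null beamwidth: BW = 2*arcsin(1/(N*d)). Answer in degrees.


1/(N*d) = 1/(33*0.45) = 0.06734
BW = 2*arcsin(0.06734) = 7.7 degrees

7.7 degrees


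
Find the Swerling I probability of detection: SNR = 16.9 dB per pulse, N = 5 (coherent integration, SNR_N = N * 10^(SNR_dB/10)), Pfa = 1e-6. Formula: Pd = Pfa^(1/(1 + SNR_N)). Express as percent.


SNR_lin = 10^(16.9/10) = 48.97788
SNR_N = 5 * 48.97788 = 244.8894
1/(1 + SNR_N) = 1/245.8894 = 0.0040669
Pd = (1e-6)^0.0040669 = 0.94536
Pd = 94.5%

94.5%


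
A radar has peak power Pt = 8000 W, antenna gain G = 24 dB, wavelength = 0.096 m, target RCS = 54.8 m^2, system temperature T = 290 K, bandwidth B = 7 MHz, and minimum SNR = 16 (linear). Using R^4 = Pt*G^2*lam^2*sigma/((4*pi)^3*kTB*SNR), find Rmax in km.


G_lin = 10^(24/10) = 251.188643
R^4 = 8000 * 251.188643^2 * 0.096^2 * 54.8 / ((4*pi)^3 * 1.38e-23 * 290 * 7000000.0 * 16)
R^4 = 2.86608e17 m^4
R_max = (2.86608e17)^(1/4) = 23137.8 m = 23.1 km

23.1 km


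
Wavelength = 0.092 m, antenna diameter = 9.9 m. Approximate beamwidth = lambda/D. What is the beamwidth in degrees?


BW_rad = 0.092 / 9.9 = 0.009293
BW_deg = 0.53 degrees

0.53 degrees


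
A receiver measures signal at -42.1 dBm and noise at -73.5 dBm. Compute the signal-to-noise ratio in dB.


SNR = -42.1 - (-73.5) = 31.4 dB

31.4 dB


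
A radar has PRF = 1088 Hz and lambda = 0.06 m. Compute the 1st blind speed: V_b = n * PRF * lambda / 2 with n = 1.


V_blind = 1 * 1088 * 0.06 / 2 = 32.6 m/s

32.6 m/s


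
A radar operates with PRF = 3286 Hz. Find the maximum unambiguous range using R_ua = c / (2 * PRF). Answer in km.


R_ua = 3e8 / (2 * 3286) = 45648.2 m = 45.6 km

45.6 km


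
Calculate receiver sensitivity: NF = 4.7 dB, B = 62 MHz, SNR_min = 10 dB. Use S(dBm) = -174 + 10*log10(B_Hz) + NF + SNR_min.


10*log10(62000000.0) = 77.92
S = -174 + 77.92 + 4.7 + 10 = -81.4 dBm

-81.4 dBm


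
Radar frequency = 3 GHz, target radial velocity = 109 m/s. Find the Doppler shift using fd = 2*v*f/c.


fd = 2 * 109 * 3000000000.0 / 3e8 = 2180.0 Hz

2180.0 Hz


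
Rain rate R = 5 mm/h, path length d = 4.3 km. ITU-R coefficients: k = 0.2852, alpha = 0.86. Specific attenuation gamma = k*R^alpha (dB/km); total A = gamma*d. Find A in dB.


gamma = 0.2852 * 5^0.86 = 1.138318 dB/km
A = 1.138318 * 4.3 = 4.89 dB

4.89 dB


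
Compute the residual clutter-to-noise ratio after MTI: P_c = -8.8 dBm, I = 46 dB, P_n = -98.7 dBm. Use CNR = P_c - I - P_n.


CNR = -8.8 - 46 - (-98.7) = 43.9 dB

43.9 dB


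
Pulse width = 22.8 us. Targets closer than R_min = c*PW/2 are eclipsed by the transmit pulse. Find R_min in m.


R_min = 3e8 * 22.8e-6 / 2 = 3420.0 m

3420.0 m


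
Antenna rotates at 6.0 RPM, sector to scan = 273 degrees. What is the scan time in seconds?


t = 273 / (6.0 * 360) * 60 = 7.58 s

7.58 s


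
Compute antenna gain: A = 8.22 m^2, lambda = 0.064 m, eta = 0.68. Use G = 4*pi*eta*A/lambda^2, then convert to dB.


G_linear = 4*pi*0.68*8.22/0.064^2 = 17148.68
G_dB = 10*log10(17148.68) = 42.3 dB

42.3 dB


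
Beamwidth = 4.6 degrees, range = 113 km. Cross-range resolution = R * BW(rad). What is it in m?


BW_rad = 0.080285146
CR = 113000 * 0.080285146 = 9072.2 m

9072.2 m


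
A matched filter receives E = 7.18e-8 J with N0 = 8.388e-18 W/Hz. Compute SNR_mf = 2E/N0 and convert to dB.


SNR_lin = 2 * 7.18e-8 / 8.388e-18 = 1.712e10
SNR_dB = 10*log10(1.712e10) = 102.3 dB

102.3 dB
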